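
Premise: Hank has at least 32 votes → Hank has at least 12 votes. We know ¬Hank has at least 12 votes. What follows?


Modus tollens: P → Q, ¬Q ⊢ ¬P
P: Hank has at least 32 votes
Q: Hank has at least 12 votes
We have P → Q and Q is false.
By modus tollens, P must be false.

It is not the case that Hank has at least 32 votes


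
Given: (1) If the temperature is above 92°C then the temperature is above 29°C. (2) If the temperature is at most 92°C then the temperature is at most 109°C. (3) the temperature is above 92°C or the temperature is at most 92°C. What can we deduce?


Constructive dilemma: (P → Q) ∧ (R → S), P ∨ R ⊢ Q ∨ S
Premise 1: the temperature is above 92°C → the temperature is above 29°C
Premise 2: the temperature is at most 92°C → the temperature is at most 109°C
Premise 3: the temperature is above 92°C ∨ the temperature is at most 92°C
Case 1: Assuming the temperature is above 92°C, then by Premise 1, the temperature is above 29°C.
Case 2: Assuming the temperature is at most 92°C, then by Premise 2, the temperature is at most 109°C.
Since one of the temperature is above 92°C or the temperature is at most 92°C must hold, we get the temperature is above 29°C or the temperature is at most 109°C.

The temperature is above 29°C or the temperature is at most 109°C.


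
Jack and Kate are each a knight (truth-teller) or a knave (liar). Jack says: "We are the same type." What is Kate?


Jack says: "We are the same type."
Case 1: Jack is a Knight (truth-teller)
  Statement is true → they ARE the same → Kate is also a Knight
Case 2: Jack is a Knave (liar)
  Statement is false → they are NOT the same → Kate is a Knight
In both cases, Kate is a Knight.

Knight


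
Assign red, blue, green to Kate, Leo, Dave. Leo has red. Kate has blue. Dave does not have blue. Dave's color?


From clues:
  Leo → red
  Kate → blue
By elimination, Dave gets the remaining.

green


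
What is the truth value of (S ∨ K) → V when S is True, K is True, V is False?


S = True, K = True, V = False
Step 1: S ∨ K = True OR True = True
Step 2: (True) → V: false only when antecedent=True and V=False.
Result: False

False


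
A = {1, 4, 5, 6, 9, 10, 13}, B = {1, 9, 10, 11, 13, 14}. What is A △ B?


A = {1, 4, 5, 6, 9, 10, 13}
B = {1, 9, 10, 11, 13, 14}
Operation: symmetric difference
In A only: [4, 5, 6], in B only: [11, 14]

{4, 5, 6, 11, 14}


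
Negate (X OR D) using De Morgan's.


De Morgan's law: ¬(P ∨ Q) ≡ ¬P ∧ ¬Q
¬(X ∨ D) = ¬X ∧ ¬D

¬X ∧ ¬D


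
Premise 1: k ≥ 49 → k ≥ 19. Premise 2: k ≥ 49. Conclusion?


Modus ponens: P → Q, P ⊢ Q
P: k ≥ 49
Q: k ≥ 19
We have P → Q and P is true.
By modus ponens, Q must be true.

k ≥ 19


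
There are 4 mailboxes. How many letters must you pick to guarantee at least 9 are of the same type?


Pigeonhole: to guarantee k in one of n categories, need (k-1)×n + 1.
k = 9, n = 4
Minimum = (9-1) × 4 + 1 = 8 × 4 + 1

33


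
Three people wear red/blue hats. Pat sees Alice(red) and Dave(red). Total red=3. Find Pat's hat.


Total red = 3, seen red = 2
Own red = 3 - 2 = 1
Pat's hat is red.

red


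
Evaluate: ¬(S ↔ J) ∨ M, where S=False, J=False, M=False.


S = False, J = False, M = False
Expression: ¬(S ↔ J) ∨ M
Step 1: S ↔ J = (False iff False) = True
Step 2: ¬(S ↔ J) = NOT True = False
Step 3: (False) ∨ M = False OR False = False

False


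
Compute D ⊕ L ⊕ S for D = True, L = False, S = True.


D = True, L = False, S = True
Step 1: D ⊕ L = True XOR False = True
Step 2: True ⊕ S = True XOR True = False
XOR is true when an odd number of operands are true.

False


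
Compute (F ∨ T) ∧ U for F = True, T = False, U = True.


F = True, T = False, U = True
Step 1: F ∨ T = True OR False = True
Step 2: True ∧ U = True AND True = True
OR is true when at least one operand is true; AND requires both.

True


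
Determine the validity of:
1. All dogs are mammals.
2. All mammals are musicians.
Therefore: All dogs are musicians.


Premise 1: All dogs are mammals.
Premise 2: All mammals are musicians.
Conclusion: All dogs are musicians.
Barbara syllogism (AAA-1): All A are B, All B are C → All A are C.
Middle term (mammals) distributed in premise 2.

Valid


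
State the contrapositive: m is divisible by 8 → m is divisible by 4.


Original: If m is divisible by 8, then m is divisible by 4
Contrapositive: If ¬Q, then ¬P
Negate Q: not (m is divisible by 4)
Negate P: not (m is divisible by 8)

If not (m is divisible by 4), then not (m is divisible by 8).


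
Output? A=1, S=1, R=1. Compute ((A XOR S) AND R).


A XOR S = 1^1 = 0
0 AND 1 = 0

0


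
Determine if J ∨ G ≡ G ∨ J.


Expression 1: J ∨ G
Expression 2: G ∨ J
Truth table (J G | Expr1 Expr2):
  T T |   T     T
  T F |   T     T
  F T |   T     T
  F F |   F     F
All 4 rows agree, so the expressions are logically equivalent.

Yes


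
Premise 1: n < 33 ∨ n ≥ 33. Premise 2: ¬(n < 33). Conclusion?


Disjunctive syllogism: P ∨ Q, ¬P ⊢ Q
Disjunction: n < 33 ∨ n ≥ 33
We know it is not the case that n < 33.
By disjunctive syllogism, the other disjunct must be true.

n ≥ 33


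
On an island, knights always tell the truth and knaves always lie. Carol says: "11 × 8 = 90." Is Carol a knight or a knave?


Statement: "11 × 8 = 90."
Actual: 11 × 8 = 88
Claimed: 90
Statement is FALSE → Carol lies → Knave

Knave


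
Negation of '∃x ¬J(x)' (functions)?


Original: ∃x ¬J(x)
Rule: ¬∀→∃, ¬∃→∀, negate predicate.
Negation: ∀x J(x)

∀x J(x)


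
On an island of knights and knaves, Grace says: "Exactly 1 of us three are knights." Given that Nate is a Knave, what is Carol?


Grace claims exactly 1 knights among Grace, Nate, Carol.
Given: Nate is a Knave.

Case 1: Grace is a Knight (tells truth)
  Then exactly 1 of the three are knights.
  Counting Grace, Nate: 1 knight(s) so far. Need 0 more → Carol = Knave.
Case 2: Grace is a Knave (lies)
  Then the count is NOT 1.
  If Carol = Knight, count = 1 = 1 → claim would be true, contradicts lie.
  If Carol = Knave, count = 0 ≠ 1 → lie confirmed ✓

Carol is a Knave.

Knave


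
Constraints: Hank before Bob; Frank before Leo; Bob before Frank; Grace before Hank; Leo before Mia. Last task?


Constraints: Hank before Bob; Frank before Leo; Bob before Frank; Grace before Hank; Leo before Mia
The last task can have nothing scheduled after it, so it must never appear on the left of a 'before'.
Tasks appearing before some other task: Hank, Frank, Bob, Grace, Leo.
The only task not in that list is Mia → it is last.

Mia


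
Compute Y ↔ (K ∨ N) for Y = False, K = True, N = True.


Y = False, K = True, N = True
Step 1: K ∨ N = True OR True = True
Step 2: Y ↔ (True): true when both sides have same truth value.
Result: False ↔ True = False

False


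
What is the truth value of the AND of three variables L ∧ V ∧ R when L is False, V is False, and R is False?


L = False, V = False, R = False
Step 1: L ∧ V = False AND False = False
Step 2: (False) ∧ R = (False) AND False = False
AND is true only when ALL operands are true.

False


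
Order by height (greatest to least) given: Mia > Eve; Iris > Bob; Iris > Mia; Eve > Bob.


Constraints: Mia > Eve; Iris > Bob; Iris > Mia; Eve > Bob
Method: at each step, the next-highest is the one remaining person who never appears on the smaller side of a constraint between remaining people.
  Step 1: remaining {Iris, Mia, Eve, Bob}; on the smaller side: {Mia, Eve, Bob} → Iris is next (Iris > Bob; Iris > Mia).
  Step 2: remaining {Mia, Eve, Bob}; on the smaller side: {Eve, Bob} → Mia is next (Mia > Eve).
  Step 3: remaining {Eve, Bob}; on the smaller side: {Bob} → Eve is next (Eve > Bob).
  Step 4: only Bob remains → lowest.
Final ranking (highest to lowest):

Iris > Mia > Eve > Bob


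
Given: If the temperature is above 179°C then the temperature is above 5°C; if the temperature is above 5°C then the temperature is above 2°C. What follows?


Hypothetical syllogism: P → Q, Q → R ⊢ P → R
Premise 1: the temperature is above 179°C → the temperature is above 5°C
Premise 2: the temperature is above 5°C → the temperature is above 2°C
Chain the implications: the middle term (the temperature is above 5°C) links the two.
Conclusion: If the temperature is above 179°C, then the temperature is above 2°C.

If the temperature is above 179°C, then the temperature is above 2°C.


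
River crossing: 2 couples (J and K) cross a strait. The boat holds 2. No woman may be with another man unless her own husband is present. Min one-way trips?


Label couples J and K.
1. WJ+WK → (far: WJ,WK; near: HJ,HK)
2. WJ ←   (far: WK; near: HJ,HK,WJ)
3. HJ+HK → (far: HJ,HK,WK; near: WJ)
4. HJ ←   (far: HK,WK; near: HJ,WJ)  — HJ returns, since WJ is alone on near bank
5. HJ+WJ → (far: all four; near: empty)
Every state respects the constraint.
Minimum trips = 5

5


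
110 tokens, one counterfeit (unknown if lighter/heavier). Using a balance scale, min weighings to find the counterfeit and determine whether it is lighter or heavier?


Let n = 110. 220 possibilities (n tokens × lighter/heavier); each weighing has 3 outcomes.
Bound for k weighings: say the first weighing puts j tokens on each pan. If it tips, the 2j weighed tokens remain suspects (each with a known direction) and k-1 weighings give 3^(k-1) outcomes; 3^(k-1) is odd, so 2j ≤ 3^(k-1) - 1. If it balances, the n - 2j unweighed tokens remain with direction unknown: 2(n - 2j) ≤ 3^(k-1) - 1 by the same parity argument. Adding, n ≤ (3^(k-1) - 1) + (3^(k-1) - 1)/2 = (3^k - 3)/2, and the classical three-group strategy achieves this (3 tokens in 2 weighings, 12 in 3, 39 in 4, 120 in 5).
So we need the smallest k with (3^k - 3)/2 ≥ 110.
k = 4: (3^4 - 3)/2 = 39 < 110 ✗
k = 5: (3^5 - 3)/2 = 120 ≥ 110 ✓

5


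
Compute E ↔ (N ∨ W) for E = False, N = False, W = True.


E = False, N = False, W = True
Step 1: N ∨ W = False OR True = True
Step 2: E ↔ (True): true when both sides have same truth value.
Result: False ↔ True = False

False


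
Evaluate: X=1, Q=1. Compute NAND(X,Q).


X AND Q = 1
NOT(1) = 0

0


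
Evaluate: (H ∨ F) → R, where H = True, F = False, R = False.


H = True, F = False, R = False
Step 1: H ∨ F = True OR False = True
Step 2: (True) → R: false only when antecedent=True and R=False.
Result: False

False


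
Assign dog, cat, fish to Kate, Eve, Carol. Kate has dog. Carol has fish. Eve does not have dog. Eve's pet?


From clues:
  Carol → fish
  Kate → dog
By elimination, Eve gets the remaining.

cat


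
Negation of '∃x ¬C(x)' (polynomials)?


Original: ∃x ¬C(x)
Rule: ¬∀→∃, ¬∃→∀, negate predicate.
Negation: ∀x C(x)

∀x C(x)


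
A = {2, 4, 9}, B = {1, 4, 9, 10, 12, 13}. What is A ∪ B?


A = {2, 4, 9}
B = {1, 4, 9, 10, 12, 13}
Operation: union
All elements combined: 1, 2, 4, 9, 10, 12, 13

{1, 2, 4, 9, 10, 12, 13}


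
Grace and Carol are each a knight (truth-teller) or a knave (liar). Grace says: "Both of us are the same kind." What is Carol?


Grace says: "Both of us are the same kind."
Case 1: Grace is a Knight (truth-teller)
  Statement is true → they ARE the same → Carol is also a Knight
Case 2: Grace is a Knave (liar)
  Statement is false → they are NOT the same → Carol is a Knight
In both cases, Carol is a Knight.

Knight


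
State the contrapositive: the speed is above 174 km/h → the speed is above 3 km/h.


Original: If the speed is above 174 km/h, then the speed is above 3 km/h
Contrapositive: If ¬Q, then ¬P
Negate Q: not (the speed is above 3 km/h)
Negate P: not (the speed is above 174 km/h)

If not (the speed is above 3 km/h), then not (the speed is above 174 km/h).


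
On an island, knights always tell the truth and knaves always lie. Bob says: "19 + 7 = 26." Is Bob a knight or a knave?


Statement: "19 + 7 = 26."
Actual: 19 + 7 = 26
Claimed: 26
Statement is TRUE → Bob tells the truth → Knight

Knight


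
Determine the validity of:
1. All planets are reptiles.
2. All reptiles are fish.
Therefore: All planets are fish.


Premise 1: All planets are reptiles.
Premise 2: All reptiles are fish.
Conclusion: All planets are fish.
Barbara syllogism (AAA-1): All A are B, All B are C → All A are C.
Middle term (reptiles) distributed in premise 2.

Valid


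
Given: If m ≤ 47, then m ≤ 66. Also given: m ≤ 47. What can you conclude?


Modus ponens: P → Q, P ⊢ Q
P: m ≤ 47
Q: m ≤ 66
We have P → Q and P is true.
By modus ponens, Q must be true.

m ≤ 66


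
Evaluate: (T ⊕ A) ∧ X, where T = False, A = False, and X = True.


T = False, A = False, X = True
Step 1: T ⊕ A = False XOR False = False
Step 2: False ∧ X = False AND True = False
XOR true when exactly one of T,A is true; then AND with X.

False


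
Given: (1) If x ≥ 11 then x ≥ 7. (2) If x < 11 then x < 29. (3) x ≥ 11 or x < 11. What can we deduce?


Constructive dilemma: (P → Q) ∧ (R → S), P ∨ R ⊢ Q ∨ S
Premise 1: x ≥ 11 → x ≥ 7
Premise 2: x < 11 → x < 29
Premise 3: x ≥ 11 ∨ x < 11
Case 1: Assuming x ≥ 11, then by Premise 1, x ≥ 7.
Case 2: Assuming x < 11, then by Premise 2, x < 29.
Since one of x ≥ 11 or x < 11 must hold, we get x ≥ 7 or x < 29.

x ≥ 7 or x < 29.


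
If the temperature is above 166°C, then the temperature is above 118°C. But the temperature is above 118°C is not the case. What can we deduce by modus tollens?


Modus tollens: P → Q, ¬Q ⊢ ¬P
P: the temperature is above 166°C
Q: the temperature is above 118°C
We have P → Q and Q is false.
By modus tollens, P must be false.

It is not the case that the temperature is above 166°C


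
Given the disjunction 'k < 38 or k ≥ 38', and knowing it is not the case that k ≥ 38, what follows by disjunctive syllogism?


Disjunctive syllogism: P ∨ Q, ¬P ⊢ Q
Disjunction: k < 38 ∨ k ≥ 38
We know it is not the case that k ≥ 38.
By disjunctive syllogism, the other disjunct must be true.

k < 38


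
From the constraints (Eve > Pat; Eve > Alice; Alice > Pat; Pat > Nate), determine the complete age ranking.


Constraints: Eve > Pat; Eve > Alice; Alice > Pat; Pat > Nate
Method: at each step, the next-highest is the one remaining person who never appears on the smaller side of a constraint between remaining people.
  Step 1: remaining {Alice, Eve, Nate, Pat}; on the smaller side: {Alice, Nate, Pat} → Eve is next (Eve > Pat; Eve > Alice).
  Step 2: remaining {Alice, Nate, Pat}; on the smaller side: {Nate, Pat} → Alice is next (Alice > Pat).
  Step 3: remaining {Nate, Pat}; on the smaller side: {Nate} → Pat is next (Pat > Nate).
  Step 4: only Nate remains → lowest.
Final ranking (highest to lowest):

Eve > Alice > Pat > Nate


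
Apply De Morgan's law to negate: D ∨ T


De Morgan's law: ¬(P ∨ Q) ≡ ¬P ∧ ¬Q
¬(D ∨ T) = ¬D ∧ ¬T

¬D ∧ ¬T


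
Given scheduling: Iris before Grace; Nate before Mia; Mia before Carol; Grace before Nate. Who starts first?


Constraints: Iris before Grace; Nate before Mia; Mia before Carol; Grace before Nate
The first task can have nothing scheduled before it, so it must never appear on the right of a 'before'.
Tasks appearing after some 'before': Grace, Mia, Carol, Nate.
The only task not in that list is Iris → it is first.

Iris


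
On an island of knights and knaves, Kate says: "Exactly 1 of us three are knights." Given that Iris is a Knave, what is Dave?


Kate claims exactly 1 knights among Kate, Iris, Dave.
Given: Iris is a Knave.

Case 1: Kate is a Knight (tells truth)
  Then exactly 1 of the three are knights.
  Counting Kate, Iris: 1 knight(s) so far. Need 0 more → Dave = Knave.
Case 2: Kate is a Knave (lies)
  Then the count is NOT 1.
  If Dave = Knight, count = 1 = 1 → claim would be true, contradicts lie.
  If Dave = Knave, count = 0 ≠ 1 → lie confirmed ✓

Dave is a Knave.

Knave


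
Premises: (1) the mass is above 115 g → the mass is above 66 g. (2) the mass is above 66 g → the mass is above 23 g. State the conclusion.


Hypothetical syllogism: P → Q, Q → R ⊢ P → R
Premise 1: the mass is above 115 g → the mass is above 66 g
Premise 2: the mass is above 66 g → the mass is above 23 g
Chain the implications: the middle term (the mass is above 66 g) links the two.
Conclusion: If the mass is above 115 g, then the mass is above 23 g.

If the mass is above 115 g, then the mass is above 23 g.


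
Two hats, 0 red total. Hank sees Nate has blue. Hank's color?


Total red = 0, Nate = blue
Red accounted for: 0
Remaining for Hank: 0
Hank's hat is blue.

blue


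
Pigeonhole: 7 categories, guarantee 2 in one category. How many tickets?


Pigeonhole: to guarantee k in one of n categories, need (k-1)×n + 1.
k = 2, n = 7
Minimum = (2-1) × 7 + 1 = 1 × 7 + 1

8


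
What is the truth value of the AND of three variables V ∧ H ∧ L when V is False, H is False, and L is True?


V = False, H = False, L = True
Step 1: V ∧ H = False AND False = False
Step 2: (False) ∧ L = (False) AND True = False
AND is true only when ALL operands are true.

False


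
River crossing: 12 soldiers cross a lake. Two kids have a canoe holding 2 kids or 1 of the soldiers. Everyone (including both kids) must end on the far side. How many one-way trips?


Per crossing of one of the soldiers: kids→, one←, one of the soldiers→, one← = 4 trips
12 × 4 = 48, + 1 final kids→ = 49
Minimum trips = 49

49


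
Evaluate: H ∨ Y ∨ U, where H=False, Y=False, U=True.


H = False, Y = False, U = True
Expression: H ∨ Y ∨ U
Step 1: H ∨ Y = False OR False = False
Step 2: (False) ∨ U = False OR True = True

True


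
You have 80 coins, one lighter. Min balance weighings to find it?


Each weighing has 3 outcomes (left heavy / balance / right heavy), so k weighings distinguish at most 3^k cases; splitting into three near-equal groups achieves this.
Need 3^k ≥ 80: 3^3 = 27 < 80 ≤ 3^4 = 81
k = ⌈log₃(80)⌉ = 4

4


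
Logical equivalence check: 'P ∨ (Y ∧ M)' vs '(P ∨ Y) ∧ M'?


Expression 1: P ∨ (Y ∧ M)
Expression 2: (P ∨ Y) ∧ M
Truth table (P Y M | Expr1 Expr2):
  T T T |   T     T
  T T F |   T     F   ← differ
  T F T |   T     T
  T F F |   T     F   ← differ
  F T T |   T     T
  F T F |   F     F
  F F T |   F     F
  F F F |   F     F
Counterexample: P=T, Y=T, M=F gives Expr1 = T but Expr2 = F, so the expressions are NOT logically equivalent.

No


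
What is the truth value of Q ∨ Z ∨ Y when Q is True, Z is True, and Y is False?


Q = True, Z = True, Y = False
Step 1: Q ∨ Z = True OR True = True
Step 2: True ∨ Y = True OR False = True
OR is true when at least one operand is true.

True


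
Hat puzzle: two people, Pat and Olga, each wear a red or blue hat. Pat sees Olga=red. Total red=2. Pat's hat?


Total red = 2, Olga = red
Red accounted for: 1
Remaining for Pat: 1
Pat's hat is red.

red


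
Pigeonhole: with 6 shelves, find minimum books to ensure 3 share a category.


Pigeonhole: to guarantee k in one of n categories, need (k-1)×n + 1.
k = 3, n = 6
Minimum = (3-1) × 6 + 1 = 2 × 6 + 1

13


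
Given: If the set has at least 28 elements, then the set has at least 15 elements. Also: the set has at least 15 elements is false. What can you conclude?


Modus tollens: P → Q, ¬Q ⊢ ¬P
P: the set has at least 28 elements
Q: the set has at least 15 elements
We have P → Q and Q is false.
By modus tollens, P must be false.

It is not the case that the set has at least 28 elements


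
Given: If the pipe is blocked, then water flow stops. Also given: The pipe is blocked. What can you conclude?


Modus ponens: P → Q, P ⊢ Q
P: the pipe is blocked
Q: water flow stops
We have P → Q and P is true.
By modus ponens, Q must be true.

Water flow stops


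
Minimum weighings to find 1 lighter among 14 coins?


Each weighing has 3 outcomes (left heavy / balance / right heavy), so k weighings distinguish at most 3^k cases; splitting into three near-equal groups achieves this.
Need 3^k ≥ 14: 3^2 = 9 < 14 ≤ 3^3 = 27
k = ⌈log₃(14)⌉ = 3

3


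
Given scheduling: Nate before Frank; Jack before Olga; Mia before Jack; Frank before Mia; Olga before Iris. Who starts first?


Constraints: Nate before Frank; Jack before Olga; Mia before Jack; Frank before Mia; Olga before Iris
The first task can have nothing scheduled before it, so it must never appear on the right of a 'before'.
Tasks appearing after some 'before': Frank, Olga, Jack, Mia, Iris.
The only task not in that list is Nate → it is first.

Nate


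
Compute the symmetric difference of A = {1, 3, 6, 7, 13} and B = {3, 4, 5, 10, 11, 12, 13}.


A = {1, 3, 6, 7, 13}
B = {3, 4, 5, 10, 11, 12, 13}
Operation: symmetric difference
In A only: [1, 6, 7], in B only: [4, 5, 10, 11, 12]

{1, 4, 5, 6, 7, 10, 11, 12}


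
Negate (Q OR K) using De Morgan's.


De Morgan's law: ¬(P ∨ Q) ≡ ¬P ∧ ¬Q
¬(Q ∨ K) = ¬Q ∧ ¬K

¬Q ∧ ¬K


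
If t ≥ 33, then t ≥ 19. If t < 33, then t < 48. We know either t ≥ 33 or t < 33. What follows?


Constructive dilemma: (P → Q) ∧ (R → S), P ∨ R ⊢ Q ∨ S
Premise 1: t ≥ 33 → t ≥ 19
Premise 2: t < 33 → t < 48
Premise 3: t ≥ 33 ∨ t < 33
Case 1: Assuming t ≥ 33, then by Premise 1, t ≥ 19.
Case 2: Assuming t < 33, then by Premise 2, t < 48.
Since one of t ≥ 33 or t < 33 must hold, we get t ≥ 19 or t < 48.

t ≥ 19 or t < 48.


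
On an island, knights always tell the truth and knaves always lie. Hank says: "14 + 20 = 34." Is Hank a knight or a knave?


Statement: "14 + 20 = 34."
Actual: 14 + 20 = 34
Claimed: 34
Statement is TRUE → Hank tells the truth → Knight

Knight


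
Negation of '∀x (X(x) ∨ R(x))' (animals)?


Original: ∀x (X(x) ∨ R(x))
Rule: ¬∀→∃, ¬∃→∀, negate predicate.
Negation: ∃x (¬X(x) ∧ ¬R(x))

∃x (¬X(x) ∧ ¬R(x))


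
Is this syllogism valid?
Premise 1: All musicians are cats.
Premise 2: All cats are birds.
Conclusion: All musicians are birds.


Premise 1: All musicians are cats.
Premise 2: All cats are birds.
Conclusion: All musicians are birds.
Barbara syllogism (AAA-1): All A are B, All B are C → All A are C.
Middle term (cats) distributed in premise 2.

Valid


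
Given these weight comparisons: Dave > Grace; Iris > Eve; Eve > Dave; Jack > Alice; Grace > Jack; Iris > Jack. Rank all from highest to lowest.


Constraints: Dave > Grace; Iris > Eve; Eve > Dave; Jack > Alice; Grace > Jack; Iris > Jack
Method: at each step, the next-highest is the one remaining person who never appears on the smaller side of a constraint between remaining people.
  Step 1: remaining {Eve, Dave, Alice, Jack, Grace, Iris}; on the smaller side: {Eve, Dave, Alice, Jack, Grace} → Iris is next (Iris > Eve; Iris > Jack).
  Step 2: remaining {Eve, Dave, Alice, Jack, Grace}; on the smaller side: {Dave, Alice, Jack, Grace} → Eve is next (Eve > Dave).
  Step 3: remaining {Dave, Alice, Jack, Grace}; on the smaller side: {Alice, Jack, Grace} → Dave is next (Dave > Grace).
  Step 4: remaining {Alice, Jack, Grace}; on the smaller side: {Alice, Jack} → Grace is next (Grace > Jack).
  Step 5: remaining {Alice, Jack}; on the smaller side: {Alice} → Jack is next (Jack > Alice).
  Step 6: only Alice remains → lowest.
Final ranking (highest to lowest):

Iris > Eve > Dave > Grace > Jack > Alice


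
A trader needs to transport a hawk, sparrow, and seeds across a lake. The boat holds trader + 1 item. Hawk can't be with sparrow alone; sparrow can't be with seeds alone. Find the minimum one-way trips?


1. trader+sparrow → 2. trader ← 3. trader+hawk → 4. trader+sparrow ← 5. trader+seeds → 6. trader ← 7. trader+sparrow →
Minimum trips = 7

7


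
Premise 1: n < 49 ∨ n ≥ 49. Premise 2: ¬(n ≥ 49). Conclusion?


Disjunctive syllogism: P ∨ Q, ¬P ⊢ Q
Disjunction: n < 49 ∨ n ≥ 49
We know it is not the case that n ≥ 49.
By disjunctive syllogism, the other disjunct must be true.

n < 49


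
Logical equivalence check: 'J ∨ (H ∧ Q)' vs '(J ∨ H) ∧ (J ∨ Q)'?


Expression 1: J ∨ (H ∧ Q)
Expression 2: (J ∨ H) ∧ (J ∨ Q)
Truth table (J H Q | Expr1 Expr2):
  T T T |   T     T
  T T F |   T     T
  T F T |   T     T
  T F F |   T     T
  F T T |   T     T
  F T F |   F     F
  F F T |   F     F
  F F F |   F     F
All 8 rows agree, so the expressions are logically equivalent.

Yes


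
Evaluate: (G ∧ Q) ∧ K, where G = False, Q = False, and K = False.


G = False, Q = False, K = False
Step 1: G ∧ Q = False AND False = False
Step 2: False ∧ K = False AND False = False
AND is true only when ALL operands are true.

False


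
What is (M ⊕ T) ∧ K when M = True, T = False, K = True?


M = True, T = False, K = True
Step 1: M ⊕ T = True XOR False = True
Step 2: True ∧ K = True AND True = True
XOR true when exactly one of M,T is true; then AND with K.

True


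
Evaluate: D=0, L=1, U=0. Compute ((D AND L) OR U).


D AND L = 0&1 = 0
0 OR 0 = 0

0


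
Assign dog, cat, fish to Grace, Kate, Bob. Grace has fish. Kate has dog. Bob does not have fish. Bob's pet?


From clues:
  Grace → fish
  Kate → dog
By elimination, Bob gets the remaining.

cat


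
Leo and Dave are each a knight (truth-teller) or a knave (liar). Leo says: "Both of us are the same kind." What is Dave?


Leo says: "Both of us are the same kind."
Case 1: Leo is a Knight (truth-teller)
  Statement is true → they ARE the same → Dave is also a Knight
Case 2: Leo is a Knave (liar)
  Statement is false → they are NOT the same → Dave is a Knight
In both cases, Dave is a Knight.

Knight


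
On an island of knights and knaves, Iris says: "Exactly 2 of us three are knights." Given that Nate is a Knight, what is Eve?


Iris claims exactly 2 knights among Iris, Nate, Eve.
Given: Nate is a Knight.

Case 1: Iris is a Knight (tells truth)
  Then exactly 2 of the three are knights.
  Counting Iris, Nate: 2 knight(s) so far. Need 0 more → Eve = Knave.
Case 2: Iris is a Knave (lies)
  Then the count is NOT 2.
  If Eve = Knight, count = 2 = 2 → claim would be true, contradicts lie.
  If Eve = Knave, count = 1 ≠ 2 → lie confirmed ✓

Eve is a Knave.

Knave


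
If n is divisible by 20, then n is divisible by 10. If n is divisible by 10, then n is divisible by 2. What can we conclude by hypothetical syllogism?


Hypothetical syllogism: P → Q, Q → R ⊢ P → R
Premise 1: n is divisible by 20 → n is divisible by 10
Premise 2: n is divisible by 10 → n is divisible by 2
Chain the implications: the middle term (n is divisible by 10) links the two.
Conclusion: If n is divisible by 20, then n is divisible by 2.

If n is divisible by 20, then n is divisible by 2.


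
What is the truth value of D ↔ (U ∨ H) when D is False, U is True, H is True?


D = False, U = True, H = True
Step 1: U ∨ H = True OR True = True
Step 2: D ↔ (True): true when both sides have same truth value.
Result: False ↔ True = False

False


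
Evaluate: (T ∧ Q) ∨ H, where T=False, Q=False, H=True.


T = False, Q = False, H = True
Expression: (T ∧ Q) ∨ H
Step 1: T ∧ Q = False AND False = False
Step 2: (False) ∨ H = False OR True = True

True


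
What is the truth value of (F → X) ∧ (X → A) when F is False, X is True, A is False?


F = False, X = True, A = False
Step 1: F → X is false only when F=True and X=False. Result: True
Step 2: X → A is false only when X=True and A=False. Result: False
Step 3: True ∧ False = False

False


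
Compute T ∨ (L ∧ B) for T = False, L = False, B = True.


T = False, L = False, B = True
Step 1: L ∧ B = False AND True = False
Step 2: T ∨ False = False OR False = False
AND evaluated first (higher precedence); then OR applied.

False


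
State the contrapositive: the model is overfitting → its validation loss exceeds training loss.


Original: If the model is overfitting, then its validation loss exceeds training loss
Contrapositive: If ¬Q, then ¬P
Negate Q: not (its validation loss exceeds training loss)
Negate P: not (the model is overfitting)

If not (its validation loss exceeds training loss), then not (the model is overfitting).


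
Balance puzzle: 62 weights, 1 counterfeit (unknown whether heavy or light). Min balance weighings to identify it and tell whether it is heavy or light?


Let n = 62. 124 possibilities (n weights × lighter/heavier); each weighing has 3 outcomes.
Bound for k weighings: say the first weighing puts j weights on each pan. If it tips, the 2j weighed weights remain suspects (each with a known direction) and k-1 weighings give 3^(k-1) outcomes; 3^(k-1) is odd, so 2j ≤ 3^(k-1) - 1. If it balances, the n - 2j unweighed weights remain with direction unknown: 2(n - 2j) ≤ 3^(k-1) - 1 by the same parity argument. Adding, n ≤ (3^(k-1) - 1) + (3^(k-1) - 1)/2 = (3^k - 3)/2, and the classical three-group strategy achieves this (3 weights in 2 weighings, 12 in 3, 39 in 4, 120 in 5).
So we need the smallest k with (3^k - 3)/2 ≥ 62.
k = 4: (3^4 - 3)/2 = 39 < 62 ✗
k = 5: (3^5 - 3)/2 = 120 ≥ 62 ✓

5


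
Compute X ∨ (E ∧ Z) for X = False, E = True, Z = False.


X = False, E = True, Z = False
Step 1: E ∧ Z = True AND False = False
Step 2: X ∨ False = False OR False = False
AND evaluated first (higher precedence); then OR applied.

False


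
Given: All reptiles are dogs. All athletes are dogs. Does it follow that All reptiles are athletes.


Premise 1: All reptiles are dogs.
Premise 2: All athletes are dogs.
Conclusion: All reptiles are athletes.
Fallacy: undistributed middle. dogs is predicate in both.
Counterexample: reptiles and athletes could be disjoint subsets of dogs.

Invalid


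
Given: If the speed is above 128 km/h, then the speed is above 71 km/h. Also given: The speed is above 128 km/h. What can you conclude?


Modus ponens: P → Q, P ⊢ Q
P: the speed is above 128 km/h
Q: the speed is above 71 km/h
We have P → Q and P is true.
By modus ponens, Q must be true.

The speed is above 71 km/h


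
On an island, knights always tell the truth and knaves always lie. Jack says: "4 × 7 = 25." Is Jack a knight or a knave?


Statement: "4 × 7 = 25."
Actual: 4 × 7 = 28
Claimed: 25
Statement is FALSE → Jack lies → Knave

Knave


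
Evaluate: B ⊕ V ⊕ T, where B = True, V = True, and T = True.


B = True, V = True, T = True
Step 1: B ⊕ V = True XOR True = False
Step 2: False ⊕ T = False XOR True = True
XOR is true when an odd number of operands are true.

True


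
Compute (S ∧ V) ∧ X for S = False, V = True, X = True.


S = False, V = True, X = True
Step 1: S ∧ V = False AND True = False
Step 2: False ∧ X = False AND True = False
AND is true only when ALL operands are true.

False


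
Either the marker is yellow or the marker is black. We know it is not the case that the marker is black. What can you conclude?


Disjunctive syllogism: P ∨ Q, ¬P ⊢ Q
Disjunction: the marker is yellow ∨ the marker is black
We know it is not the case that the marker is black.
By disjunctive syllogism, the other disjunct must be true.

The marker is yellow


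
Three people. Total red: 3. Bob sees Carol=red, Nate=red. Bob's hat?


Total red = 3, seen red = 2
Own red = 3 - 2 = 1
Bob's hat is red.

red


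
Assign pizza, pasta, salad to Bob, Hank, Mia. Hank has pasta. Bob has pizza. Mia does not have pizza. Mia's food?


From clues:
  Hank → pasta
  Bob → pizza
By elimination, Mia gets the remaining.

salad


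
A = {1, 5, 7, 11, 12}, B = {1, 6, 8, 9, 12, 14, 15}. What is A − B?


A = {1, 5, 7, 11, 12}
B = {1, 6, 8, 9, 12, 14, 15}
Operation: difference A − B
In A but not B: 5, 7, 11

{5, 7, 11}


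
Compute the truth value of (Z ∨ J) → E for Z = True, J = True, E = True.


Z = True, J = True, E = True
Step 1: Z ∨ J = True OR True = True
Step 2: (True) → E: false only when antecedent=True and E=False.
Result: True

True


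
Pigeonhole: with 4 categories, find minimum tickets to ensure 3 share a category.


Pigeonhole: to guarantee k in one of n categories, need (k-1)×n + 1.
k = 3, n = 4
Minimum = (3-1) × 4 + 1 = 2 × 4 + 1

9


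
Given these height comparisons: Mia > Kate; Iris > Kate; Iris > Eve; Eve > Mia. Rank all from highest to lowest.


Constraints: Mia > Kate; Iris > Kate; Iris > Eve; Eve > Mia
Method: at each step, the next-highest is the one remaining person who never appears on the smaller side of a constraint between remaining people.
  Step 1: remaining {Kate, Iris, Eve, Mia}; on the smaller side: {Kate, Eve, Mia} → Iris is next (Iris > Kate; Iris > Eve).
  Step 2: remaining {Kate, Eve, Mia}; on the smaller side: {Kate, Mia} → Eve is next (Eve > Mia).
  Step 3: remaining {Kate, Mia}; on the smaller side: {Kate} → Mia is next (Mia > Kate).
  Step 4: only Kate remains → lowest.
Final ranking (highest to lowest):

Iris > Eve > Mia > Kate


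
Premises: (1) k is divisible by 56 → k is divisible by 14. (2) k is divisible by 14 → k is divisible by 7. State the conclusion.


Hypothetical syllogism: P → Q, Q → R ⊢ P → R
Premise 1: k is divisible by 56 → k is divisible by 14
Premise 2: k is divisible by 14 → k is divisible by 7
Chain the implications: the middle term (k is divisible by 14) links the two.
Conclusion: If k is divisible by 56, then k is divisible by 7.

If k is divisible by 56, then k is divisible by 7.


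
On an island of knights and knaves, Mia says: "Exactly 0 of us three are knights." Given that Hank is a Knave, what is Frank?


Mia claims exactly 0 knights among Mia, Hank, Frank.
Given: Hank is a Knave.

Case 1: Mia is a Knight (tells truth)
  Then exactly 0 of the three are knights.
  Counting Mia, Hank: 1 knight(s) so far. Need -1 more → impossible.
Case 2: Mia is a Knave (lies)
  Then the count is NOT 0.
  If Frank = Knave, count = 0 = 0 → claim would be true, contradicts lie.
  If Frank = Knight, count = 1 ≠ 0 → lie confirmed ✓

Frank is a Knight.

Knight


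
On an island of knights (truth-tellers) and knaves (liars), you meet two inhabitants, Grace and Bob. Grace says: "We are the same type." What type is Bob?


Grace says: "We are the same type."
Case 1: Grace is a Knight (truth-teller)
  Statement is true → they ARE the same → Bob is also a Knight
Case 2: Grace is a Knave (liar)
  Statement is false → they are NOT the same → Bob is a Knight
In both cases, Bob is a Knight.

Knight


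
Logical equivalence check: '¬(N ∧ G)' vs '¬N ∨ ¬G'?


Expression 1: ¬(N ∧ G)
Expression 2: ¬N ∨ ¬G
Truth table (N G | Expr1 Expr2):
  T T |   F     F
  T F |   T     T
  F T |   T     T
  F F |   T     T
All 4 rows agree, so the expressions are logically equivalent.

Yes


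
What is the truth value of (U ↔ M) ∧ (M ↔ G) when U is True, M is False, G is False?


U = True, M = False, G = False
Step 1: U ↔ M is true when U and M have the same value. Result: False
Step 2: M ↔ G is true when M and G have the same value. Result: True
Step 3: False ∧ True = False

False


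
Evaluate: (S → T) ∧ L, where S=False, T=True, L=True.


S = False, T = True, L = True
Expression: (S → T) ∧ L
Step 1: S → T = False → True (false only if S=True, T=False) = True
Step 2: (True) ∧ L = True AND True = True

True


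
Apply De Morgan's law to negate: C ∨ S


De Morgan's law: ¬(P ∨ Q) ≡ ¬P ∧ ¬Q
¬(C ∨ S) = ¬C ∧ ¬S

¬C ∧ ¬S


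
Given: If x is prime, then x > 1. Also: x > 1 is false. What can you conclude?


Modus tollens: P → Q, ¬Q ⊢ ¬P
P: x is prime
Q: x > 1
We have P → Q and Q is false.
By modus tollens, P must be false.

It is not the case that x is prime


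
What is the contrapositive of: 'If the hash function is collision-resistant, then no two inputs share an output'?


Original: If the hash function is collision-resistant, then no two inputs share an output
Contrapositive: If ¬Q, then ¬P
Negate Q: not (no two inputs share an output)
Negate P: not (the hash function is collision-resistant)

If not (no two inputs share an output), then not (the hash function is collision-resistant).


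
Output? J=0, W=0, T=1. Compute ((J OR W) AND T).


J OR W = 0|0 = 0
0 AND 1 = 0

0


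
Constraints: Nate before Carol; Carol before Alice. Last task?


Constraints: Nate before Carol; Carol before Alice
The last task can have nothing scheduled after it, so it must never appear on the left of a 'before'.
Tasks appearing before some other task: Nate, Carol.
The only task not in that list is Alice → it is last.

Alice


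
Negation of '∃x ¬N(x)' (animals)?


Original: ∃x ¬N(x)
Rule: ¬∀→∃, ¬∃→∀, negate predicate.
Negation: ∀x N(x)

∀x N(x)


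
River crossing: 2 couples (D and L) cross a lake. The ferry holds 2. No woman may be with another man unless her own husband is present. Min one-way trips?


Label couples D and L.
1. WD+WL → (far: WD,WL; near: HD,HL)
2. WD ←   (far: WL; near: HD,HL,WD)
3. HD+HL → (far: HD,HL,WL; near: WD)
4. HD ←   (far: HL,WL; near: HD,WD)  — HD returns, since WD is alone on near bank
5. HD+WD → (far: all four; near: empty)
Every state respects the constraint.
Minimum trips = 5

5


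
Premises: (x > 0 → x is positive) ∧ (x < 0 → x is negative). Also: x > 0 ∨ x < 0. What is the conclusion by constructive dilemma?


Constructive dilemma: (P → Q) ∧ (R → S), P ∨ R ⊢ Q ∨ S
Premise 1: x > 0 → x is positive
Premise 2: x < 0 → x is negative
Premise 3: x > 0 ∨ x < 0
Case 1: Assuming x > 0, then by Premise 1, x is positive.
Case 2: Assuming x < 0, then by Premise 2, x is negative.
Since one of x > 0 or x < 0 must hold, we get x is positive or x is negative.

x is positive or x is negative.


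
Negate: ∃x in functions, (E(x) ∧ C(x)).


Original: ∃x (E(x) ∧ C(x))
Rule: ¬∀→∃, ¬∃→∀, negate predicate.
Negation: ∀x (¬E(x) ∨ ¬C(x))

∀x (¬E(x) ∨ ¬C(x))


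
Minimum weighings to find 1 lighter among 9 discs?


Each weighing has 3 outcomes (left heavy / balance / right heavy), so k weighings distinguish at most 3^k cases; splitting into three near-equal groups achieves this.
Need 3^k ≥ 9: 3^1 = 3 < 9 ≤ 3^2 = 9
k = ⌈log₃(9)⌉ = 2

2


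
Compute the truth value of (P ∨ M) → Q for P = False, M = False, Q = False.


P = False, M = False, Q = False
Step 1: P ∨ M = False OR False = False
Step 2: (False) → Q: false only when antecedent=True and Q=False.
Result: True

True


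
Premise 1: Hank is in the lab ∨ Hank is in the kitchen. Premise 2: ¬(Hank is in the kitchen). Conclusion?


Disjunctive syllogism: P ∨ Q, ¬P ⊢ Q
Disjunction: Hank is in the lab ∨ Hank is in the kitchen
We know it is not the case that Hank is in the kitchen.
By disjunctive syllogism, the other disjunct must be true.

Hank is in the lab


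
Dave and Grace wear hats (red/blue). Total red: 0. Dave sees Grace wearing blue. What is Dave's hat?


Total red = 0, Grace = blue
Red accounted for: 0
Remaining for Dave: 0
Dave's hat is blue.

blue


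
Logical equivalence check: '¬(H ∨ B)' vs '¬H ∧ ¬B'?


Expression 1: ¬(H ∨ B)
Expression 2: ¬H ∧ ¬B
Truth table (H B | Expr1 Expr2):
  T T |   F     F
  T F |   F     F
  F T |   F     F
  F F |   T     T
All 4 rows agree, so the expressions are logically equivalent.

Yes


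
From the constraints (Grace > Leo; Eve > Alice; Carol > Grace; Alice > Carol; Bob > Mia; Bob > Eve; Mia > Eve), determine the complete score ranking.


Constraints: Grace > Leo; Eve > Alice; Carol > Grace; Alice > Carol; Bob > Mia; Bob > Eve; Mia > Eve
Method: at each step, the next-highest is the one remaining person who never appears on the smaller side of a constraint between remaining people.
  Step 1: remaining {Alice, Mia, Carol, Eve, Grace, Leo, Bob}; on the smaller side: {Alice, Mia, Carol, Eve, Grace, Leo} → Bob is next (Bob > Mia; Bob > Eve).
  Step 2: remaining {Alice, Mia, Carol, Eve, Grace, Leo}; on the smaller side: {Alice, Carol, Eve, Grace, Leo} → Mia is next (Mia > Eve).
  Step 3: remaining {Alice, Carol, Eve, Grace, Leo}; on the smaller side: {Alice, Carol, Grace, Leo} → Eve is next (Eve > Alice).
  Step 4: remaining {Alice, Carol, Grace, Leo}; on the smaller side: {Carol, Grace, Leo} → Alice is next (Alice > Carol).
  Step 5: remaining {Carol, Grace, Leo}; on the smaller side: {Grace, Leo} → Carol is next (Carol > Grace).
  Step 6: remaining {Grace, Leo}; on the smaller side: {Leo} → Grace is next (Grace > Leo).
  Step 7: only Leo remains → lowest.
Final ranking (highest to lowest):

Bob > Mia > Eve > Alice > Carol > Grace > Leo
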